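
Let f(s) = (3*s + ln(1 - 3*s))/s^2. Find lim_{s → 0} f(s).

-9/2

Direct substitution gives 0/0.
Apply L'Hôpital: lim (3 - 3/(1 - 3*s))/(2*s), still 0/0.
After 2 applications of L'Hôpital's rule the quotient is (-9/(1 - 3*s)^2)/(2); substituting s = 0 gives -9/2.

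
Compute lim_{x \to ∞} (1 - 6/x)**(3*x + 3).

e^(-18)

Let L be the limit and take ln: ln L = lim (3x + 3)·ln(1 - 6/x) = lim (3x + 3)·(-6/x + O(1/x²)) = -18.
Hence L = e^(-18).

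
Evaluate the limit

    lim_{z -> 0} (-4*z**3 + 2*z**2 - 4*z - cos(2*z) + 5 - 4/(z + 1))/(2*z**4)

Substitution gives 0/0 (the numerator vanishes to order 4).
Expand each term to order z^4: the coefficient of z^4 in -4·1/(1 + z) is -4 and in −cos(2z) is -2/3.
Lower-order terms cancel with the polynomial part, so the numerator is (-14/3)·z^4 + o(z^4), and the limit is (-14/3)/(2) = -7/3.

-7/3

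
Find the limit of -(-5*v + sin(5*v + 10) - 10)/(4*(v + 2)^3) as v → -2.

125/24

Direct substitution gives 0/0.
Apply L'Hôpital: lim (5*cos(5*v + 10) - 5)/(-12*(v + 2)^2), still 0/0.
Apply L'Hôpital: lim (-25*sin(5*v + 10))/(-24*v - 48), still 0/0.
After 3 applications of L'Hôpital's rule the quotient is (-125*cos(5*v + 10))/(-24); substituting v = -2 gives 125/24.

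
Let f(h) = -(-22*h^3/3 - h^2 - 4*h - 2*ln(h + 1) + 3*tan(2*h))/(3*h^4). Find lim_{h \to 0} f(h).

Substitution gives 0/0; apply L'Hôpital's rule 4 times.
After differentiating numerator and denominator 4 times the quotient is (12*(32*(h + 1)^4*(3*tan(2*h)^2 + 2)*tan(2*h)/cos(2*h)^2 + 1)/(h + 1)^4)/(-72); at h = 0 this is -1/6.

-1/6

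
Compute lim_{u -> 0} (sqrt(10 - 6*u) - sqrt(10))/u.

-3*√(10)/10

A 0/0 form; rationalise with √(10 - 6u) + √10. This collapses the numerator to -6u, leaving -6/(√(10 - 6u) + √10) → -6/(2√10) = -3*√(10)/10.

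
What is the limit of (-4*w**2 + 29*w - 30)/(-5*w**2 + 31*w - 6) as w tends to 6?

19/29

At w = 6 both the top and bottom vanish — a removable singularity. Factoring out (w - 6) from each leaves (5 - 4*w)/(1 - 5*w), which at w = 6 equals 19/29.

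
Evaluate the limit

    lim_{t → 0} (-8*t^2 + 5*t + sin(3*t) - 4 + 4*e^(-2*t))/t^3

-59/6

Substitution gives 0/0; apply L'Hôpital's rule 3 times.
After differentiating numerator and denominator 3 times the quotient is (-27*cos(3*t) - 32*e^(-2*t))/(6); at t = 0 this is -59/6.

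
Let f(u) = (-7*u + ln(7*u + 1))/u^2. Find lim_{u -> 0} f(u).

-49/2

Direct substitution gives 0/0.
Apply L'Hôpital: lim (-7 + 7/(7*u + 1))/(2*u), still 0/0.
After 2 applications of L'Hôpital's rule the quotient is (-49/(7*u + 1)^2)/(2); substituting u = 0 gives -49/2.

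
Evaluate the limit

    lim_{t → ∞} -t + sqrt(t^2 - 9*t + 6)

-9/2

This has the form ∞ − ∞. Multiply and divide by the conjugate √(t^2 - 9*t + 6) + t.
That gives (-9t + 6) / (√(t^2 - 9*t + 6) + t).
Divide numerator and denominator by t: the limit is -9/(2·1) = -9/2.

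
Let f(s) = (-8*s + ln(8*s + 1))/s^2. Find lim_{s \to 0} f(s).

Direct substitution gives 0/0.
Apply L'Hôpital: lim (-8 + 8/(8*s + 1))/(2*s), still 0/0.
After 2 applications of L'Hôpital's rule the quotient is (-64/(8*s + 1)^2)/(2); substituting s = 0 gives -32.

-32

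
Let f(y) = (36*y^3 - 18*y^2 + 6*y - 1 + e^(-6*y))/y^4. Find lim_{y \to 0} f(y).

Direct substitution gives 0/0.
Apply L'Hôpital: lim (108*y^2 - 36*y + 6 - 6*e^(-6*y))/(4*y^3), still 0/0.
Apply L'Hôpital: lim (216*y - 36 + 36*e^(-6*y))/(12*y^2), still 0/0.
Apply L'Hôpital: lim (216 - 216*e^(-6*y))/(24*y), still 0/0.
After 4 applications of L'Hôpital's rule the quotient is (1296*e^(-6*y))/(24); substituting y = 0 gives 54.

54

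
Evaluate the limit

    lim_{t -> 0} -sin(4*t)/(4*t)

Substitution gives 0/0.
Write it as (4/(-4))·sin(4t)/(4t); since sin(u)/u → 1, the limit is -1.

-1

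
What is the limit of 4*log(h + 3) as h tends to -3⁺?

-∞

As h → -3⁺, h + 3 → 0⁺ and ln(h + 3) → −∞.
Multiplying by 4 gives -∞.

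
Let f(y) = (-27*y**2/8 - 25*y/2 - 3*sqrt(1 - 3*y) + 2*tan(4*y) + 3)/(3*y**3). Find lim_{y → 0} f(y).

Substitution gives 0/0; apply L'Hôpital's rule 3 times.
After differentiating numerator and denominator 3 times the quotient is (768*tan(4*y)^2/cos(4*y)^2 + 256/cos(4*y)^2 + 243/(8*(1 - 3*y)^(5/2)))/(18); at y = 0 this is 2291/144.

2291/144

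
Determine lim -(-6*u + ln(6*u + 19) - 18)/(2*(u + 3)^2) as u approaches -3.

Direct substitution gives 0/0.
Apply L'Hôpital: lim (-6 + 6/(6*u + 19))/(-4*u - 12), still 0/0.
After 2 applications of L'Hôpital's rule the quotient is (-36/(6*u + 19)^2)/(-4); substituting u = -3 gives 9.

9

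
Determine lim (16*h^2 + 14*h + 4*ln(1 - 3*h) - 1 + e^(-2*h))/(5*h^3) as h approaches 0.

-112/15

Substitution gives 0/0 (the numerator vanishes to order 3).
Expand each term to order h^3: the coefficient of h^3 in e^(-2h) is -4/3 and in 4·ln(1 - 3h) is -36.
Lower-order terms cancel with the polynomial part, so the numerator is (-112/3)·h^3 + o(h^3), and the limit is (-112/3)/(5) = -112/15.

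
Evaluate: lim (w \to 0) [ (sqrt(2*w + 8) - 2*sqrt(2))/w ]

√(2)/4

Substitution gives 0/0. Multiply numerator and denominator by the conjugate √(8 + 2w) + √8.
The numerator becomes (8 + 2w) − 8 = 2w, so the expression simplifies to 2/(√(8 + 2w) + √8).
Letting w → 0 gives 2/(2√8) = √(2)/4.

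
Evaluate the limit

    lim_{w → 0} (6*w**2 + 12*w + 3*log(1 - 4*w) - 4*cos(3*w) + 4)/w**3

Substitution gives 0/0; apply L'Hôpital's rule 3 times.
After differentiating numerator and denominator 3 times the quotient is (-108*sin(3*w) + 384/(4*w - 1)^3)/(6); at w = 0 this is -64.

-64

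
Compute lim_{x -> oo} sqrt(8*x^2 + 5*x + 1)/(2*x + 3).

√(2)

For large |x|, √(8*x^2 + 5*x + 1) ≈ √8·|x| and the denominator ≈ 2x.
Since x → +∞, |x| = x, giving √8/(2) = √(2).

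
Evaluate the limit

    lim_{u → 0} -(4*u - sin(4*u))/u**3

-32/3

Direct substitution gives 0/0.
Apply L'Hôpital: lim (4 - 4*cos(4*u))/(-3*u^2), still 0/0.
Apply L'Hôpital: lim (16*sin(4*u))/(-6*u), still 0/0.
After 3 applications of L'Hôpital's rule the quotient is (64*cos(4*u))/(-6); substituting u = 0 gives -32/3.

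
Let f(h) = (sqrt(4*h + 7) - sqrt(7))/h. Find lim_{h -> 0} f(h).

A 0/0 form; rationalise with √(7 + 4h) + √7. This collapses the numerator to 4h, leaving 4/(√(7 + 4h) + √7) → 4/(2√7) = 2*√(7)/7.

2*√(7)/7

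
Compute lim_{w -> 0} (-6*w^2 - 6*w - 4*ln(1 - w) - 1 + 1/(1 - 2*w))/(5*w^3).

Substitution gives 0/0; apply L'Hôpital's rule 3 times.
After differentiating numerator and denominator 3 times the quotient is (48/(2*w - 1)^4 - 8/(w - 1)^3)/(30); at w = 0 this is 28/15.

28/15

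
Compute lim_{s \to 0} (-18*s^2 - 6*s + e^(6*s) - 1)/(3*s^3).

12

Direct substitution gives 0/0.
Apply L'Hôpital: lim (-36*s + 6*e^(6*s) - 6)/(9*s^2), still 0/0.
Apply L'Hôpital: lim (36*e^(6*s) - 36)/(18*s), still 0/0.
After 3 applications of L'Hôpital's rule the quotient is (216*e^(6*s))/(18); substituting s = 0 gives 12.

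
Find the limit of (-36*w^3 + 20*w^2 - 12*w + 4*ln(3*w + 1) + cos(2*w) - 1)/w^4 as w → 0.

-241/3

Substitution gives 0/0 (the numerator vanishes to order 4).
Expand each term to order w^4: the coefficient of w^4 in 4·ln(1 + 3w) is -81 and in cos(2w) is 2/3.
Lower-order terms cancel with the polynomial part, so the numerator is (-241/3)·w^4 + o(w^4), and the limit is (-241/3)/(1) = -241/3.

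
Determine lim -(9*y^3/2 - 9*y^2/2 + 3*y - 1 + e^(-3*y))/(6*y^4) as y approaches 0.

-9/16

Direct substitution gives 0/0.
Apply L'Hôpital: lim (27*y^2/2 - 9*y + 3 - 3*e^(-3*y))/(-24*y^3), still 0/0.
Apply L'Hôpital: lim (27*y - 9 + 9*e^(-3*y))/(-72*y^2), still 0/0.
Apply L'Hôpital: lim (27 - 27*e^(-3*y))/(-144*y), still 0/0.
After 4 applications of L'Hôpital's rule the quotient is (81*e^(-3*y))/(-144); substituting y = 0 gives -9/16.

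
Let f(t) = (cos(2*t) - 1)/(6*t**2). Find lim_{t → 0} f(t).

-1/3

Direct substitution gives 0/0.
Apply L'Hôpital: lim (-2*sin(2*t))/(12*t), still 0/0.
After 2 applications of L'Hôpital's rule the quotient is (-4*cos(2*t))/(12); substituting t = 0 gives -1/3.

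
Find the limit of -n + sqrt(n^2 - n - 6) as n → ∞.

-1/2

An ∞ − ∞ form. Rationalising with the conjugate, the difference becomes (-n - 6) / (√(n^2 - n - 6) + n).
For large n the denominator behaves like 2·n, so the quotient tends to -1/2 = -1/2.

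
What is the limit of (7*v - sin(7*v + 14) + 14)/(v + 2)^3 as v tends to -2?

343/6

Direct substitution gives 0/0.
Apply L'Hôpital: lim (7 - 7*cos(7*v + 14))/(3*(v + 2)^2), still 0/0.
Apply L'Hôpital: lim (49*sin(7*v + 14))/(6*v + 12), still 0/0.
After 3 applications of L'Hôpital's rule the quotient is (343*cos(7*v + 14))/(6); substituting v = -2 gives 343/6.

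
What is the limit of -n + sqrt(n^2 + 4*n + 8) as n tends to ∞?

An ∞ − ∞ form. Rationalising with the conjugate, the difference becomes (4n + 8) / (√(n^2 + 4*n + 8) + n).
For large n the denominator behaves like 2·n, so the quotient tends to 4/2 = 2.

2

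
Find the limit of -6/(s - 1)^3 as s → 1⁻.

∞

As s → 1⁻, (s - 1) → 0⁻, so (s - 1)^3 → 0⁻ and -6/(s - 1)^3 → ∞.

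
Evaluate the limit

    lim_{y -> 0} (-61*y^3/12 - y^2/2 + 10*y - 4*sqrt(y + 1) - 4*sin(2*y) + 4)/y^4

5/32

Substitution gives 0/0 (the numerator vanishes to order 4).
Expand each term to order y^4: the coefficient of y^4 in -4·sin(2y) is 0 and in -4·√(1 + y) is 5/32.
Lower-order terms cancel with the polynomial part, so the numerator is (5/32)·y^4 + o(y^4), and the limit is (5/32)/(1) = 5/32.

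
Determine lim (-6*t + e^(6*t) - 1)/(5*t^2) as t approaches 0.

18/5

Direct substitution gives 0/0.
Apply L'Hôpital: lim (6*e^(6*t) - 6)/(10*t), still 0/0.
After 2 applications of L'Hôpital's rule the quotient is (36*e^(6*t))/(10); substituting t = 0 gives 18/5.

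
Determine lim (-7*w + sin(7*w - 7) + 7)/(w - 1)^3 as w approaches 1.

Direct substitution gives 0/0.
Apply L'Hôpital: lim (7*cos(7*w - 7) - 7)/(3*(w - 1)^2), still 0/0.
Apply L'Hôpital: lim (-49*sin(7*w - 7))/(6*w - 6), still 0/0.
After 3 applications of L'Hôpital's rule the quotient is (-343*cos(7*w - 7))/(6); substituting w = 1 gives -343/6.

-343/6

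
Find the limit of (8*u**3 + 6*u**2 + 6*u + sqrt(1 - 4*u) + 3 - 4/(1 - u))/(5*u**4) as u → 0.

Substitution gives 0/0 (the numerator vanishes to order 4).
Expand each term to order u^4: the coefficient of u^4 in √(1 - 4u) is -10 and in -4·1/(1 - u) is -4.
Lower-order terms cancel with the polynomial part, so the numerator is (-14)·u^4 + o(u^4), and the limit is (-14)/(5) = -14/5.

-14/5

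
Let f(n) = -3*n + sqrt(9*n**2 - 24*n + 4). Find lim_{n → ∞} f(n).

-4

This has the form ∞ − ∞. Multiply and divide by the conjugate √(9*n^2 - 24*n + 4) + 3n.
That gives (-24n + 4) / (√(9*n^2 - 24*n + 4) + 3n).
Divide numerator and denominator by n: the limit is -24/(2·3) = -4.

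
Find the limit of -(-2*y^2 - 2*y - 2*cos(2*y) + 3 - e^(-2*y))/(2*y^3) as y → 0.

Substitution gives 0/0 (the numerator vanishes to order 3).
Expand each term to order y^3: the coefficient of y^3 in -2·cos(2y) is 0 and in −e^(-2y) is 4/3.
Lower-order terms cancel with the polynomial part, so the numerator is (4/3)·y^3 + o(y^3), and the limit is (4/3)/(-2) = -2/3.

-2/3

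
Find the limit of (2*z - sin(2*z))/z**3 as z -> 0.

Direct substitution gives 0/0.
Apply L'Hôpital: lim (2 - 2*cos(2*z))/(3*z^2), still 0/0.
Apply L'Hôpital: lim (4*sin(2*z))/(6*z), still 0/0.
After 3 applications of L'Hôpital's rule the quotient is (8*cos(2*z))/(6); substituting z = 0 gives 4/3.

4/3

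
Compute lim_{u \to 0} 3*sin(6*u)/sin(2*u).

9

Substitution gives 0/0.
Divide numerator and denominator by u: sin(6u)/u → 6 and sin(2u)/u → 2, so the limit is 3·6/2 = 9.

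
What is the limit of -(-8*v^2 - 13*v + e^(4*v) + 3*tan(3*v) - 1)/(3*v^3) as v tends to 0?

Substitution gives 0/0 (the numerator vanishes to order 3).
Expand each term to order v^3: the coefficient of v^3 in e^(4v) is 32/3 and in 3·tan(3v) is 27.
Lower-order terms cancel with the polynomial part, so the numerator is (113/3)·v^3 + o(v^3), and the limit is (113/3)/(-3) = -113/9.

-113/9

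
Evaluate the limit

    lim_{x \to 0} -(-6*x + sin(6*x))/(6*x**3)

6

Direct substitution gives 0/0.
Apply L'Hôpital: lim (6*cos(6*x) - 6)/(-18*x^2), still 0/0.
Apply L'Hôpital: lim (-36*sin(6*x))/(-36*x), still 0/0.
After 3 applications of L'Hôpital's rule the quotient is (-216*cos(6*x))/(-36); substituting x = 0 gives 6.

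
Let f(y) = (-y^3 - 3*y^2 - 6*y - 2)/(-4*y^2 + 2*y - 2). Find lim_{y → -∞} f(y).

The numerator has higher degree (3 > 2); the quotient behaves like (-1/(-4))·y^1 for large |y|.
As y → −∞ this diverges to -∞.

-∞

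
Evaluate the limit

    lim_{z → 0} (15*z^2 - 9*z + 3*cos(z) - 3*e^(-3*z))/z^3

Substitution gives 0/0 (the numerator vanishes to order 3).
Expand each term to order z^3: the coefficient of z^3 in 3·cos(z) is 0 and in -3·e^(-3z) is 27/2.
Lower-order terms cancel with the polynomial part, so the numerator is (27/2)·z^3 + o(z^3), and the limit is (27/2)/(1) = 27/2.

27/2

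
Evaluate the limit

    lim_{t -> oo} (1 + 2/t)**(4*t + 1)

The base → 1 and the exponent → ∞: a 1^∞ form.
Take logarithms: (4t + 1)·ln(1 + 2/t). Since ln(1+u) ~ u for small u, this behaves like (4t)·(2/t) → 8.
So the limit is e^(8).

e^(8)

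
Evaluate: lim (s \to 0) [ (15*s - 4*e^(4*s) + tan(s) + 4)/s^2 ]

Substitution gives 0/0; apply L'Hôpital's rule 2 times.
After differentiating numerator and denominator 2 times the quotient is (-64*e^(4*s) + 2*tan(s)^3 + 2*tan(s))/(2); at s = 0 this is -32.

-32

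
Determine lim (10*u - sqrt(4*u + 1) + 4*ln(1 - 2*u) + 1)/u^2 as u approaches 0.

-6

Substitution gives 0/0; apply L'Hôpital's rule 2 times.
After differentiating numerator and denominator 2 times the quotient is (4/(4*u + 1)^(3/2) - 16/(2*u - 1)^2)/(2); at u = 0 this is -6.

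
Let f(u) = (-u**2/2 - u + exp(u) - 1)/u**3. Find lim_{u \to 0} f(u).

Direct substitution gives 0/0.
Apply L'Hôpital: lim (-u + e^(u) - 1)/(3*u^2), still 0/0.
Apply L'Hôpital: lim (e^(u) - 1)/(6*u), still 0/0.
After 3 applications of L'Hôpital's rule the quotient is (e^(u))/(6); substituting u = 0 gives 1/6.

1/6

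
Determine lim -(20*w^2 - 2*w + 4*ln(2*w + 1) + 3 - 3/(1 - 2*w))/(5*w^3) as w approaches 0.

Substitution gives 0/0 (the numerator vanishes to order 3).
Expand each term to order w^3: the coefficient of w^3 in 4·ln(1 + 2w) is 32/3 and in -3·1/(1 - 2w) is -24.
Lower-order terms cancel with the polynomial part, so the numerator is (-40/3)·w^3 + o(w^3), and the limit is (-40/3)/(-5) = 8/3.

8/3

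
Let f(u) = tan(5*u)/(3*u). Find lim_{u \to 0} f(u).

Substitution gives 0/0.
Since tan(θ)/θ → 1 as θ → 0, tan(5u)/(5u) → 1 and the limit is 5/3.

5/3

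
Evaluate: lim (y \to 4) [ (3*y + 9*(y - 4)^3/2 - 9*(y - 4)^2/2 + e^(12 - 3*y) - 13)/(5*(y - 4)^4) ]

27/40

Direct substitution gives 0/0.
Apply L'Hôpital: lim (-9*y + 27*(y - 4)^2/2 - 3*e^(12 - 3*y) + 39)/(20*(y - 4)^3), still 0/0.
Apply L'Hôpital: lim (27*y + 9*e^(12 - 3*y) - 117)/(60*(y - 4)^2), still 0/0.
Apply L'Hôpital: lim (27 - 27*e^(12 - 3*y))/(120*y - 480), still 0/0.
After 4 applications of L'Hôpital's rule the quotient is (81*e^(12 - 3*y))/(120); substituting y = 4 gives 27/40.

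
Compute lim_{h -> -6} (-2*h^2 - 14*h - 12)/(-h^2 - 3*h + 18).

10/9

At h = -6 both the top and bottom vanish — a removable singularity. Factoring out (h + 6) from each leaves (-2*h - 2)/(3 - h), which at h = -6 equals 10/9.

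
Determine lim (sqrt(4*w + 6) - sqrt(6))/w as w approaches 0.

Substitution gives 0/0. Multiply numerator and denominator by the conjugate √(6 + 4w) + √6.
The numerator becomes (6 + 4w) − 6 = 4w, so the expression simplifies to 4/(√(6 + 4w) + √6).
Letting w → 0 gives 4/(2√6) = √(6)/3.

√(6)/3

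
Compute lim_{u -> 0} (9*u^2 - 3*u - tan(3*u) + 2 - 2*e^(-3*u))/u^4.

-27/4

Substitution gives 0/0 (the numerator vanishes to order 4).
Expand each term to order u^4: the coefficient of u^4 in -2·e^(-3u) is -27/4 and in −tan(3u) is 0.
Lower-order terms cancel with the polynomial part, so the numerator is (-27/4)·u^4 + o(u^4), and the limit is (-27/4)/(1) = -27/4.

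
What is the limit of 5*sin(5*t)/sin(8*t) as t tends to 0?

Substitution gives 0/0.
Divide numerator and denominator by t: sin(5t)/t → 5 and sin(8t)/t → 8, so the limit is 5·5/8 = 25/8.

25/8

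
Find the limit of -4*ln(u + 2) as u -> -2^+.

As u → -2⁺, u + 2 → 0⁺ and ln(u + 2) → −∞.
Multiplying by -4 gives ∞.

∞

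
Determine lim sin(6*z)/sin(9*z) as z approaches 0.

Substitution gives 0/0.
Divide numerator and denominator by z: sin(6z)/z → 6 and sin(9z)/z → 9, so the limit is 1·6/9 = 2/3.

2/3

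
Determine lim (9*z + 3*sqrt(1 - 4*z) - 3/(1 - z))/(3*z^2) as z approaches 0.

Substitution gives 0/0; apply L'Hôpital's rule 2 times.
After differentiating numerator and denominator 2 times the quotient is (6/(z - 1)^3 - 12/(1 - 4*z)^(3/2))/(6); at z = 0 this is -3.

-3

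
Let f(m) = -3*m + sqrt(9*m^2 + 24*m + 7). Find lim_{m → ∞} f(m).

4

An ∞ − ∞ form. Rationalising with the conjugate, the difference becomes (24m + 7) / (√(9*m^2 + 24*m + 7) + 3m).
For large m the denominator behaves like 2·3m, so the quotient tends to 24/6 = 4.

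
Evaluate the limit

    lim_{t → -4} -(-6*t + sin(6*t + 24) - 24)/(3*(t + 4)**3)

Direct substitution gives 0/0.
Apply L'Hôpital: lim (6*cos(6*t + 24) - 6)/(-9*(t + 4)^2), still 0/0.
Apply L'Hôpital: lim (-36*sin(6*t + 24))/(-18*t - 72), still 0/0.
After 3 applications of L'Hôpital's rule the quotient is (-216*cos(6*t + 24))/(-18); substituting t = -4 gives 12.

12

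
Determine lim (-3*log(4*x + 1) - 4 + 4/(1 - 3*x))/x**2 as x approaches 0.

Substitution gives 0/0; apply L'Hôpital's rule 2 times.
After differentiating numerator and denominator 2 times the quotient is (48/(4*x + 1)^2 - 72/(3*x - 1)^3)/(2); at x = 0 this is 60.

60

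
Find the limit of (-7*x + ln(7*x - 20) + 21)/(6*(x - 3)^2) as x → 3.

Direct substitution gives 0/0.
Apply L'Hôpital: lim (-7 + 7/(7*x - 20))/(12*x - 36), still 0/0.
After 2 applications of L'Hôpital's rule the quotient is (-49/(7*x - 20)^2)/(12); substituting x = 3 gives -49/12.

-49/12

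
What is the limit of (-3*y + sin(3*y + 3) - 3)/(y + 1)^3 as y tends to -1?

-9/2

Direct substitution gives 0/0.
Apply L'Hôpital: lim (3*cos(3*y + 3) - 3)/(3*(y + 1)^2), still 0/0.
Apply L'Hôpital: lim (-9*sin(3*y + 3))/(6*y + 6), still 0/0.
After 3 applications of L'Hôpital's rule the quotient is (-27*cos(3*y + 3))/(6); substituting y = -1 gives -9/2.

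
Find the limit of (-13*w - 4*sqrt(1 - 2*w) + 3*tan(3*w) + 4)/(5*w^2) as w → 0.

Substitution gives 0/0 (the numerator vanishes to order 2).
Expand each term to order w^2: the coefficient of w^2 in -4·√(1 - 2w) is 2 and in 3·tan(3w) is 0.
Lower-order terms cancel with the polynomial part, so the numerator is (2)·w^2 + o(w^2), and the limit is (2)/(5) = 2/5.

2/5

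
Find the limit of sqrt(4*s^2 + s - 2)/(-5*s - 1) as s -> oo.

For large |s|, √(4*s^2 + s - 2) ≈ √4·|s| and the denominator ≈ -5s.
Since s → +∞, |s| = s, giving √4/(-5) = -2/5.

-2/5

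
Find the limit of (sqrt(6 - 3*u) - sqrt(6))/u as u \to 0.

-√(6)/4

Substitution gives 0/0. Multiply numerator and denominator by the conjugate √(6 - 3u) + √6.
The numerator becomes (6 - 3u) − 6 = -3u, so the expression simplifies to -3/(√(6 - 3u) + √6).
Letting u → 0 gives -3/(2√6) = -√(6)/4.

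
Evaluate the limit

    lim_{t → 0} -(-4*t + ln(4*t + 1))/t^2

Direct substitution gives 0/0.
Apply L'Hôpital: lim (-4 + 4/(4*t + 1))/(-2*t), still 0/0.
After 2 applications of L'Hôpital's rule the quotient is (-16/(4*t + 1)^2)/(-2); substituting t = 0 gives 8.

8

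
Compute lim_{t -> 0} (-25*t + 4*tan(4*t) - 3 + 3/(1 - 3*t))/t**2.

Substitution gives 0/0 (the numerator vanishes to order 2).
Expand each term to order t^2: the coefficient of t^2 in 4·tan(4t) is 0 and in 3·1/(1 - 3t) is 27.
Lower-order terms cancel with the polynomial part, so the numerator is (27)·t^2 + o(t^2), and the limit is (27)/(1) = 27.

27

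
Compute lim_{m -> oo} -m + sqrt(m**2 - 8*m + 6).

-4

An ∞ − ∞ form. Rationalising with the conjugate, the difference becomes (-8m + 6) / (√(m^2 - 8*m + 6) + m).
For large m the denominator behaves like 2·m, so the quotient tends to -8/2 = -4.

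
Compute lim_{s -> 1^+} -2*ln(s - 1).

As s → 1⁺, s - 1 → 0⁺ and ln(s - 1) → −∞.
Multiplying by -2 gives ∞.

∞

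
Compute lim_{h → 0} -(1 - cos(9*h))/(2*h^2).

Substitution gives 0/0.
Use (1 − cos u)/u² → 1/2 with u = 9h: the limit is 9²/(2·(-2)) = -81/4.

-81/4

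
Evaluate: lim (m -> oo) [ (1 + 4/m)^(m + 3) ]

e^(4)

The base → 1 and the exponent → ∞: a 1^∞ form.
Take logarithms: (m + 3)·ln(1 + 4/m). Since ln(1+u) ~ u for small u, this behaves like (m)·(4/m) → 4.
So the limit is e^(4).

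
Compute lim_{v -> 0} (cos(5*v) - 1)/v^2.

-25/2

Direct substitution gives 0/0.
Apply L'Hôpital: lim (-5*sin(5*v))/(2*v), still 0/0.
After 2 applications of L'Hôpital's rule the quotient is (-25*cos(5*v))/(2); substituting v = 0 gives -25/2.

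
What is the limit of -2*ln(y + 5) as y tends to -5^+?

∞

As y → -5⁺, y + 5 → 0⁺ and ln(y + 5) → −∞.
Multiplying by -2 gives ∞.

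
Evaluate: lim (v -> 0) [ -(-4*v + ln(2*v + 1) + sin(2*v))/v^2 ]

Substitution gives 0/0; apply L'Hôpital's rule 2 times.
After differentiating numerator and denominator 2 times the quotient is (-4*sin(2*v) - 4/(2*v + 1)^2)/(-2); at v = 0 this is 2.

2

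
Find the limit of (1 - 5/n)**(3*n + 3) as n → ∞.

e^(-15)

Let L be the limit and take ln: ln L = lim (3n + 3)·ln(1 - 5/n) = lim (3n + 3)·(-5/n + O(1/n²)) = -15.
Hence L = e^(-15).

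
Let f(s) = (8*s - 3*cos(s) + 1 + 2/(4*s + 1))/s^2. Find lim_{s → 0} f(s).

Substitution gives 0/0 (the numerator vanishes to order 2).
Expand each term to order s^2: the coefficient of s^2 in 2·1/(1 + 4s) is 32 and in -3·cos(s) is 3/2.
Lower-order terms cancel with the polynomial part, so the numerator is (67/2)·s^2 + o(s^2), and the limit is (67/2)/(1) = 67/2.

67/2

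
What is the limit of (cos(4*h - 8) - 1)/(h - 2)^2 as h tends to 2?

Direct substitution gives 0/0.
Apply L'Hôpital: lim (-4*sin(4*h - 8))/(2*h - 4), still 0/0.
After 2 applications of L'Hôpital's rule the quotient is (-16*cos(4*h - 8))/(2); substituting h = 2 gives -8.

-8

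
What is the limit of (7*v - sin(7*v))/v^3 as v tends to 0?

343/6

Direct substitution gives 0/0.
Apply L'Hôpital: lim (7 - 7*cos(7*v))/(3*v^2), still 0/0.
Apply L'Hôpital: lim (49*sin(7*v))/(6*v), still 0/0.
After 3 applications of L'Hôpital's rule the quotient is (343*cos(7*v))/(6); substituting v = 0 gives 343/6.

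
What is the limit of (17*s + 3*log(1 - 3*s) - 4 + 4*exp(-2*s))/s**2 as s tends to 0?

Substitution gives 0/0; apply L'Hôpital's rule 2 times.
After differentiating numerator and denominator 2 times the quotient is (16*e^(-2*s) - 27/(3*s - 1)^2)/(2); at s = 0 this is -11/2.

-11/2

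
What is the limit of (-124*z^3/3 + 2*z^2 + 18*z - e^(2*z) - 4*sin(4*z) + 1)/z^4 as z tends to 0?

Substitution gives 0/0; apply L'Hôpital's rule 4 times.
After differentiating numerator and denominator 4 times the quotient is (-16*e^(2*z) - 1024*sin(4*z))/(24); at z = 0 this is -2/3.

-2/3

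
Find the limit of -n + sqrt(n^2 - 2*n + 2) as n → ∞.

An ∞ − ∞ form. Rationalising with the conjugate, the difference becomes (-2n + 2) / (√(n^2 - 2*n + 2) + n).
For large n the denominator behaves like 2·n, so the quotient tends to -2/2 = -1.

-1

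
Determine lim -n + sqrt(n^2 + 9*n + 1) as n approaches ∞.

9/2

An ∞ − ∞ form. Rationalising with the conjugate, the difference becomes (9n + 1) / (√(n^2 + 9*n + 1) + n).
For large n the denominator behaves like 2·n, so the quotient tends to 9/2 = 9/2.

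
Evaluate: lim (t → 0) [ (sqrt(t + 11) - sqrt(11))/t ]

A 0/0 form; rationalise with √(11 + t) + √11. This collapses the numerator to t, leaving 1/(√(11 + t) + √11) → 1/(2√11) = √(11)/22.

√(11)/22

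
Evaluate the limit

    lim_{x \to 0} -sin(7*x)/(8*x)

-7/8

Substitution gives 0/0.
Write it as (7/(-8))·sin(7x)/(7x); since sin(u)/u → 1, the limit is -7/8.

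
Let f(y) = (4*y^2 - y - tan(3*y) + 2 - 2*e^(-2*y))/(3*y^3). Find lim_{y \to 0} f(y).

Substitution gives 0/0; apply L'Hôpital's rule 3 times.
After differentiating numerator and denominator 3 times the quotient is (-162*tan(3*y)^4 - 216*tan(3*y)^2 - 54 + 16*e^(-2*y))/(18); at y = 0 this is -19/9.

-19/9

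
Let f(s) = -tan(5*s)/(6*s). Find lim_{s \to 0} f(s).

-5/6

Substitution gives 0/0.
Since tan(u)/u → 1 as u → 0, tan(5s)/(5s) → 1 and the limit is 5/(-6) = -5/6.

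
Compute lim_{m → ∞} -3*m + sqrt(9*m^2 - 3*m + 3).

-1/2

An ∞ − ∞ form. Rationalising with the conjugate, the difference becomes (-3m + 3) / (√(9*m^2 - 3*m + 3) + 3m).
For large m the denominator behaves like 2·3m, so the quotient tends to -3/6 = -1/2.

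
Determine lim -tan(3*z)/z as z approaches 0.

Substitution gives 0/0.
Since tan(u)/u → 1 as u → 0, tan(3z)/(3z) → 1 and the limit is 3/(-1) = -3.

-3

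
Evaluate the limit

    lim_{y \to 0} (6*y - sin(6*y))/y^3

Direct substitution gives 0/0.
Apply L'Hôpital: lim (6 - 6*cos(6*y))/(3*y^2), still 0/0.
Apply L'Hôpital: lim (36*sin(6*y))/(6*y), still 0/0.
After 3 applications of L'Hôpital's rule the quotient is (216*cos(6*y))/(6); substituting y = 0 gives 36.

36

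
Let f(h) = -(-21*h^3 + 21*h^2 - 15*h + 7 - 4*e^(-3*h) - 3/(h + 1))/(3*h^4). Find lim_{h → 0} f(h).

11/2

Substitution gives 0/0 (the numerator vanishes to order 4).
Expand each term to order h^4: the coefficient of h^4 in -4·e^(-3h) is -27/2 and in -3·1/(1 + h) is -3.
Lower-order terms cancel with the polynomial part, so the numerator is (-33/2)·h^4 + o(h^4), and the limit is (-33/2)/(-3) = 11/2.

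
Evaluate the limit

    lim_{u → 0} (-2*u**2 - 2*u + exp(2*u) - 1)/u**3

Direct substitution gives 0/0.
Apply L'Hôpital: lim (-4*u + 2*e^(2*u) - 2)/(3*u^2), still 0/0.
Apply L'Hôpital: lim (4*e^(2*u) - 4)/(6*u), still 0/0.
After 3 applications of L'Hôpital's rule the quotient is (8*e^(2*u))/(6); substituting u = 0 gives 4/3.

4/3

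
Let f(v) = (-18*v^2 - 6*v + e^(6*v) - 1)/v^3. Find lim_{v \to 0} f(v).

36

Direct substitution gives 0/0.
Apply L'Hôpital: lim (-36*v + 6*e^(6*v) - 6)/(3*v^2), still 0/0.
Apply L'Hôpital: lim (36*e^(6*v) - 36)/(6*v), still 0/0.
After 3 applications of L'Hôpital's rule the quotient is (216*e^(6*v))/(6); substituting v = 0 gives 36.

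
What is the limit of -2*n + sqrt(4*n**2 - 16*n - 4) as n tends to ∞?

-4

An ∞ − ∞ form. Rationalising with the conjugate, the difference becomes (-16n - 4) / (√(4*n^2 - 16*n - 4) + 2n).
For large n the denominator behaves like 2·2n, so the quotient tends to -16/4 = -4.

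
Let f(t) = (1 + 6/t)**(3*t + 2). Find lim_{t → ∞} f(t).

Write it as [(1 + 6/t)^t]^(3) · (1 + 6/t)^(2). The bracketed term tends to e^(6) and the second factor to 1, so the limit is e^(18).

e^(18)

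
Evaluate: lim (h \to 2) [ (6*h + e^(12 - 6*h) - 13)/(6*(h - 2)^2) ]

Direct substitution gives 0/0.
Apply L'Hôpital: lim (6 - 6*e^(12 - 6*h))/(12*h - 24), still 0/0.
After 2 applications of L'Hôpital's rule the quotient is (36*e^(12 - 6*h))/(12); substituting h = 2 gives 3.

3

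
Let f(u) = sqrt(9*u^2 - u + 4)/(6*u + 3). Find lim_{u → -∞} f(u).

-1/2

For large |u|, √(9*u^2 - u + 4) ≈ √9·|u| and the denominator ≈ 6u.
Since u → −∞, |u| = −u, giving −√9/(6) = -1/2.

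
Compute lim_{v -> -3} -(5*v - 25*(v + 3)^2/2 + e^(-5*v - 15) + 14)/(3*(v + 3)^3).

125/18

Direct substitution gives 0/0.
Apply L'Hôpital: lim (-25*v - 5*e^(-5*v - 15) - 70)/(-9*(v + 3)^2), still 0/0.
Apply L'Hôpital: lim (25*e^(-5*v - 15) - 25)/(-18*v - 54), still 0/0.
After 3 applications of L'Hôpital's rule the quotient is (-125*e^(-5*v - 15))/(-18); substituting v = -3 gives 125/18.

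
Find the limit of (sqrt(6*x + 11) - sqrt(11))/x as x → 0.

3*√(11)/11

Substitution gives 0/0. Multiply numerator and denominator by the conjugate √(11 + 6x) + √11.
The numerator becomes (11 + 6x) − 11 = 6x, so the expression simplifies to 6/(√(11 + 6x) + √11).
Letting x → 0 gives 6/(2√11) = 3*√(11)/11.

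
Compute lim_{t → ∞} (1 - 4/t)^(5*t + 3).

The base → 1 and the exponent → ∞: a 1^∞ form.
Take logarithms: (5t + 3)·ln(1 - 4/t). Since ln(1+u) ~ u for small u, this behaves like (5t)·(-4/t) → -20.
So the limit is e^(-20).

e^(-20)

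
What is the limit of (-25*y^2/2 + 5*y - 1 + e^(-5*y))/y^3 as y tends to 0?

-125/6

Direct substitution gives 0/0.
Apply L'Hôpital: lim (-25*y + 5 - 5*e^(-5*y))/(3*y^2), still 0/0.
Apply L'Hôpital: lim (-25 + 25*e^(-5*y))/(6*y), still 0/0.
After 3 applications of L'Hôpital's rule the quotient is (-125*e^(-5*y))/(6); substituting y = 0 gives -125/6.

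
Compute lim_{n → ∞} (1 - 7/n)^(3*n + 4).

e^(-21)

Write it as [(1 - 7/n)^n]^(3) · (1 - 7/n)^(4). The bracketed term tends to e^(-7) and the second factor to 1, so the limit is e^(-21).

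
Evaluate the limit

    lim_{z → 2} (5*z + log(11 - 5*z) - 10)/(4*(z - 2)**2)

-25/8

Direct substitution gives 0/0.
Apply L'Hôpital: lim (5 - 5/(11 - 5*z))/(8*z - 16), still 0/0.
After 2 applications of L'Hôpital's rule the quotient is (-25/(11 - 5*z)^2)/(8); substituting z = 2 gives -25/8.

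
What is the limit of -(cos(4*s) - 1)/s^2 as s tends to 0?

Direct substitution gives 0/0.
Apply L'Hôpital: lim (-4*sin(4*s))/(-2*s), still 0/0.
After 2 applications of L'Hôpital's rule the quotient is (-16*cos(4*s))/(-2); substituting s = 0 gives 8.

8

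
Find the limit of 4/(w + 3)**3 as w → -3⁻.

As w → -3⁻, (w + 3) → 0⁻, so (w + 3)^3 → 0⁻ and 4/(w + 3)^3 → -∞.

-∞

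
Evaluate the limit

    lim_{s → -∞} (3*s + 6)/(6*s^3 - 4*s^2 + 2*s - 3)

The denominator has degree 3 and the numerator degree 1. Dividing numerator and denominator by s^3 sends every term to 0 except the leading denominator term, so the limit is 0.

0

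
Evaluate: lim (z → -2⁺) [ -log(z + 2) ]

∞

As z → -2⁺, z + 2 → 0⁺ and ln(z + 2) → −∞.
Multiplying by -1 gives ∞.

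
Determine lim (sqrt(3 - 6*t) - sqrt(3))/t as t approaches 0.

A 0/0 form; rationalise with √(3 - 6t) + √3. This collapses the numerator to -6t, leaving -6/(√(3 - 6t) + √3) → -6/(2√3) = -√(3).

-√(3)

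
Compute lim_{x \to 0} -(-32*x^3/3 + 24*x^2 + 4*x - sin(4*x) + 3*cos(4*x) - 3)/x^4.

-32

Substitution gives 0/0 (the numerator vanishes to order 4).
Expand each term to order x^4: the coefficient of x^4 in 3·cos(4x) is 32 and in −sin(4x) is 0.
Lower-order terms cancel with the polynomial part, so the numerator is (32)·x^4 + o(x^4), and the limit is (32)/(-1) = -32.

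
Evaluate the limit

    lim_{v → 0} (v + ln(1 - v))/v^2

-1/2

Direct substitution gives 0/0.
Apply L'Hôpital: lim (1 - 1/(1 - v))/(2*v), still 0/0.
After 2 applications of L'Hôpital's rule the quotient is (-1/(1 - v)^2)/(2); substituting v = 0 gives -1/2.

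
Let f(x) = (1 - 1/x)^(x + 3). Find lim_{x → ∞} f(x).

Write it as [(1 - 1/x)^x]^(1) · (1 - 1/x)^(3). The bracketed term tends to e^(-1) and the second factor to 1, so the limit is e^(-1).

e^(-1)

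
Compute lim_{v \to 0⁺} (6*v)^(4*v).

1

Base → 0⁺ and exponent → 0⁺: a 0^0 form.
Take logs: 4v·ln(6v). This is 0·(−∞); rewriting as ln(6v)/(1/(4v)) and applying L'Hôpital gives 0.
Hence the limit is e^0 = 1.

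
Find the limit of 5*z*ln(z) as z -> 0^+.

This is a 0·(−∞) form. Rewrite as 5·ln(z) / z^(−1) and apply L'Hôpital:
the derivative quotient is 5·(1/z) / (−1·z^(−2)) = (-5/1)·z^1 → 0.

0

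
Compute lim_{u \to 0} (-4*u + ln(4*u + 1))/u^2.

Direct substitution gives 0/0.
Apply L'Hôpital: lim (-4 + 4/(4*u + 1))/(2*u), still 0/0.
After 2 applications of L'Hôpital's rule the quotient is (-16/(4*u + 1)^2)/(2); substituting u = 0 gives -8.

-8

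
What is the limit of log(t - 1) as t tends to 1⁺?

-∞

As t → 1⁺, t - 1 → 0⁺ and ln(t - 1) → −∞.
Multiplying by 1 gives -∞.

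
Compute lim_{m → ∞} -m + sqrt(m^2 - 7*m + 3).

This has the form ∞ − ∞. Multiply and divide by the conjugate √(m^2 - 7*m + 3) + m.
That gives (-7m + 3) / (√(m^2 - 7*m + 3) + m).
Divide numerator and denominator by m: the limit is -7/(2·1) = -7/2.

-7/2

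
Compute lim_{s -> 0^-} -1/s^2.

-∞

As s → 0⁻, (s) → 0⁻, so (s)^2 → 0⁺ and -1/(s)^2 → -∞.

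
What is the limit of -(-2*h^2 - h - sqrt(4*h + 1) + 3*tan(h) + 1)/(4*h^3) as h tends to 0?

Substitution gives 0/0 (the numerator vanishes to order 3).
Expand each term to order h^3: the coefficient of h^3 in −√(1 + 4h) is -4 and in 3·tan(h) is 1.
Lower-order terms cancel with the polynomial part, so the numerator is (-3)·h^3 + o(h^3), and the limit is (-3)/(-4) = 3/4.

3/4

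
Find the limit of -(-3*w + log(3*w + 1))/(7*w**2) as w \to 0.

Direct substitution gives 0/0.
Apply L'Hôpital: lim (-3 + 3/(3*w + 1))/(-14*w), still 0/0.
After 2 applications of L'Hôpital's rule the quotient is (-9/(3*w + 1)^2)/(-14); substituting w = 0 gives 9/14.

9/14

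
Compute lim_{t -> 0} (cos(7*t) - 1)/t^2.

Direct substitution gives 0/0.
Apply L'Hôpital: lim (-7*sin(7*t))/(2*t), still 0/0.
After 2 applications of L'Hôpital's rule the quotient is (-49*cos(7*t))/(2); substituting t = 0 gives -49/2.

-49/2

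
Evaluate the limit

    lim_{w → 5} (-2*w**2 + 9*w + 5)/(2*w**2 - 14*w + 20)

At w = 5 both the top and bottom vanish — a removable singularity. Factoring out (w - 5) from each leaves (-2*w - 1)/(2*w - 4), which at w = 5 equals -11/6.

-11/6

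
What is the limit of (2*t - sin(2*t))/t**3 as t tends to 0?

Direct substitution gives 0/0.
Apply L'Hôpital: lim (2 - 2*cos(2*t))/(3*t^2), still 0/0.
Apply L'Hôpital: lim (4*sin(2*t))/(6*t), still 0/0.
After 3 applications of L'Hôpital's rule the quotient is (8*cos(2*t))/(6); substituting t = 0 gives 4/3.

4/3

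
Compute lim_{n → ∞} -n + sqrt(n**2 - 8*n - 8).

-4

An ∞ − ∞ form. Rationalising with the conjugate, the difference becomes (-8n - 8) / (√(n^2 - 8*n - 8) + n).
For large n the denominator behaves like 2·n, so the quotient tends to -8/2 = -4.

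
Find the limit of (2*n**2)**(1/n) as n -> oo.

Base → ∞ and exponent → 0: an ∞^0 form.
Take logs: (1/n)·ln(2·n^2) = (ln 2 + 2·ln n)/n → 0.
So the limit is e^0 = 1.

1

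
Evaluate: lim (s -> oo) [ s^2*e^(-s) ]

Write as s^2/e^{1s}, an ∞/∞ form.
Exponential growth dominates any polynomial, so repeated L'Hôpital (or the standard result) gives 0.

0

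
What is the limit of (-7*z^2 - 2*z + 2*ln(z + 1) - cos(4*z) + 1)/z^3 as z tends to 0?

Substitution gives 0/0; apply L'Hôpital's rule 3 times.
After differentiating numerator and denominator 3 times the quotient is (-64*sin(4*z) + 4/(z + 1)^3)/(6); at z = 0 this is 2/3.

2/3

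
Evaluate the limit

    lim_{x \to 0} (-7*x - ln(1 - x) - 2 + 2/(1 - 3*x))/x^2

Substitution gives 0/0; apply L'Hôpital's rule 2 times.
After differentiating numerator and denominator 2 times the quotient is (-36/(3*x - 1)^3 + (x - 1)^(-2))/(2); at x = 0 this is 37/2.

37/2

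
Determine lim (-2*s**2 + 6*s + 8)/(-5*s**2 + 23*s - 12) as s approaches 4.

At s = 4 both the top and bottom vanish — a removable singularity. Factoring out (s - 4) from each leaves (-2*s - 2)/(3 - 5*s), which at s = 4 equals 10/17.

10/17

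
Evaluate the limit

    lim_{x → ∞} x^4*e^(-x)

0

Write as x^4/e^{1x}, an ∞/∞ form.
Exponential growth dominates any polynomial, so repeated L'Hôpital (or the standard result) gives 0.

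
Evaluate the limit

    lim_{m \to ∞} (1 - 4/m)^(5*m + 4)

Write it as [(1 - 4/m)^m]^(5) · (1 - 4/m)^(4). The bracketed term tends to e^(-4) and the second factor to 1, so the limit is e^(-20).

e^(-20)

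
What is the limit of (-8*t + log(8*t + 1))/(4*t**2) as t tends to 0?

Direct substitution gives 0/0.
Apply L'Hôpital: lim (-8 + 8/(8*t + 1))/(8*t), still 0/0.
After 2 applications of L'Hôpital's rule the quotient is (-64/(8*t + 1)^2)/(8); substituting t = 0 gives -8.

-8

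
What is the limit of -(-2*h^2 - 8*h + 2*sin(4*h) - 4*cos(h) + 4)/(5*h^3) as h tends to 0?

Substitution gives 0/0; apply L'Hôpital's rule 3 times.
After differentiating numerator and denominator 3 times the quotient is (-4*sin(h) - 128*cos(4*h))/(-30); at h = 0 this is 64/15.

64/15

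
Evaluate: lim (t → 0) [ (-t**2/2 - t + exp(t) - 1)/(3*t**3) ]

1/18

Direct substitution gives 0/0.
Apply L'Hôpital: lim (-t + e^(t) - 1)/(9*t^2), still 0/0.
Apply L'Hôpital: lim (e^(t) - 1)/(18*t), still 0/0.
After 3 applications of L'Hôpital's rule the quotient is (e^(t))/(18); substituting t = 0 gives 1/18.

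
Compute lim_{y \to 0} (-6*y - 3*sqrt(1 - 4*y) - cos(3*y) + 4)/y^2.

21/2

Substitution gives 0/0 (the numerator vanishes to order 2).
Expand each term to order y^2: the coefficient of y^2 in -3·√(1 - 4y) is 6 and in −cos(3y) is 9/2.
Lower-order terms cancel with the polynomial part, so the numerator is (21/2)·y^2 + o(y^2), and the limit is (21/2)/(1) = 21/2.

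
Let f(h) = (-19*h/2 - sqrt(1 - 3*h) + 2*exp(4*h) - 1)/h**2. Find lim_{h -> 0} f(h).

137/8

Substitution gives 0/0; apply L'Hôpital's rule 2 times.
After differentiating numerator and denominator 2 times the quotient is (32*e^(4*h) + 9/(4*(1 - 3*h)^(3/2)))/(2); at h = 0 this is 137/8.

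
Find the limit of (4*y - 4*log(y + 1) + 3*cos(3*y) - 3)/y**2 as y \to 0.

-23/2

Substitution gives 0/0 (the numerator vanishes to order 2).
Expand each term to order y^2: the coefficient of y^2 in 3·cos(3y) is -27/2 and in -4·ln(1 + y) is 2.
Lower-order terms cancel with the polynomial part, so the numerator is (-23/2)·y^2 + o(y^2), and the limit is (-23/2)/(1) = -23/2.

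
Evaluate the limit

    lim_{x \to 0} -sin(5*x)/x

Substitution gives 0/0.
Write it as (5/(-1))·sin(5x)/(5x); since sin(u)/u → 1, the limit is -5.

-5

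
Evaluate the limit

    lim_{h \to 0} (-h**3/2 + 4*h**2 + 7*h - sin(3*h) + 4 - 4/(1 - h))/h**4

Substitution gives 0/0; apply L'Hôpital's rule 4 times.
After differentiating numerator and denominator 4 times the quotient is (-81*sin(3*h) + 96/(h - 1)^5)/(24); at h = 0 this is -4.

-4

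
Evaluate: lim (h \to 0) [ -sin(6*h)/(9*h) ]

-2/3

Substitution gives 0/0.
Write it as (6/(-9))·sin(6h)/(6h); since sin(u)/u → 1, the limit is -2/3.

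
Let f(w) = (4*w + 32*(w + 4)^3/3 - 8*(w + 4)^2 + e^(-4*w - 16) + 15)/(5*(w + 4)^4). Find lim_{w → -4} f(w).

Direct substitution gives 0/0.
Apply L'Hôpital: lim (-16*w + 32*(w + 4)^2 - 4*e^(-4*w - 16) - 60)/(20*(w + 4)^3), still 0/0.
Apply L'Hôpital: lim (64*w + 16*e^(-4*w - 16) + 240)/(60*(w + 4)^2), still 0/0.
Apply L'Hôpital: lim (64 - 64*e^(-4*w - 16))/(120*w + 480), still 0/0.
After 4 applications of L'Hôpital's rule the quotient is (256*e^(-4*w - 16))/(120); substituting w = -4 gives 32/15.

32/15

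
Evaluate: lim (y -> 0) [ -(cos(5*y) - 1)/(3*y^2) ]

25/6

Direct substitution gives 0/0.
Apply L'Hôpital: lim (-5*sin(5*y))/(-6*y), still 0/0.
After 2 applications of L'Hôpital's rule the quotient is (-25*cos(5*y))/(-6); substituting y = 0 gives 25/6.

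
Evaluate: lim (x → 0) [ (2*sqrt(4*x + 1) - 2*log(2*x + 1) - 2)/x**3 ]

Substitution gives 0/0; apply L'Hôpital's rule 3 times.
After differentiating numerator and denominator 3 times the quotient is (48/(4*x + 1)^(5/2) - 32/(2*x + 1)^3)/(6); at x = 0 this is 8/3.

8/3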